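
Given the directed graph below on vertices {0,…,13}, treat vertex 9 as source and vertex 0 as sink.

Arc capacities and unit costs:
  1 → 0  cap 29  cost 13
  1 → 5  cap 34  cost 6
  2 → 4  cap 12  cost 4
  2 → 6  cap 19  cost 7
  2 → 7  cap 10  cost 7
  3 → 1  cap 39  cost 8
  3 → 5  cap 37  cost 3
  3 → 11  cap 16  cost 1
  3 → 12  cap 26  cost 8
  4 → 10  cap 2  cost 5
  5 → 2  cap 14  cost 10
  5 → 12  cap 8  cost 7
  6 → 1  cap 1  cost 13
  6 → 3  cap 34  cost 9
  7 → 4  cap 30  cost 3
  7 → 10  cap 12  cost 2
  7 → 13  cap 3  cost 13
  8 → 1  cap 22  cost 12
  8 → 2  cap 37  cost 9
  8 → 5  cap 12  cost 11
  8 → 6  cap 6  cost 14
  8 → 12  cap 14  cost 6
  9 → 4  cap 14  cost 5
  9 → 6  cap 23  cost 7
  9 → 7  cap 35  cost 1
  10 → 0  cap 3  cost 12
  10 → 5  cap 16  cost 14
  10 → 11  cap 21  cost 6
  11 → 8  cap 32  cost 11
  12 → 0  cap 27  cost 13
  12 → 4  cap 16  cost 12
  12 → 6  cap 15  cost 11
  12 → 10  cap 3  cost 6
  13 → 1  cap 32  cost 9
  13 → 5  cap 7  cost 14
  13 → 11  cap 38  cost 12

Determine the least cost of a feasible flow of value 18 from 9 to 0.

shortest-cost path #1: 9→7→10→0 push 3 @ unit cost 15 (adds 45)
shortest-cost path #2: 9→6→1→0 push 1 @ unit cost 33 (adds 33)
shortest-cost path #3: 9→7→13→1→0 push 3 @ unit cost 36 (adds 108)
shortest-cost path #4: 9→6→3→12→0 push 11 @ unit cost 37 (adds 407)
total cost = 593

Minimum cost for 18 units: 593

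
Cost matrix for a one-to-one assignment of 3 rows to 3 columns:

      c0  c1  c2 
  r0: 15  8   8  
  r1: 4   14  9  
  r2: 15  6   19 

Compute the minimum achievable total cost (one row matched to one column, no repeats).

Minimum assignment cost: 18

optimal assignment: row0→col2 (cost 8), row1→col0 (cost 4), row2→col1 (cost 6)
total = 8 + 4 + 6 = 18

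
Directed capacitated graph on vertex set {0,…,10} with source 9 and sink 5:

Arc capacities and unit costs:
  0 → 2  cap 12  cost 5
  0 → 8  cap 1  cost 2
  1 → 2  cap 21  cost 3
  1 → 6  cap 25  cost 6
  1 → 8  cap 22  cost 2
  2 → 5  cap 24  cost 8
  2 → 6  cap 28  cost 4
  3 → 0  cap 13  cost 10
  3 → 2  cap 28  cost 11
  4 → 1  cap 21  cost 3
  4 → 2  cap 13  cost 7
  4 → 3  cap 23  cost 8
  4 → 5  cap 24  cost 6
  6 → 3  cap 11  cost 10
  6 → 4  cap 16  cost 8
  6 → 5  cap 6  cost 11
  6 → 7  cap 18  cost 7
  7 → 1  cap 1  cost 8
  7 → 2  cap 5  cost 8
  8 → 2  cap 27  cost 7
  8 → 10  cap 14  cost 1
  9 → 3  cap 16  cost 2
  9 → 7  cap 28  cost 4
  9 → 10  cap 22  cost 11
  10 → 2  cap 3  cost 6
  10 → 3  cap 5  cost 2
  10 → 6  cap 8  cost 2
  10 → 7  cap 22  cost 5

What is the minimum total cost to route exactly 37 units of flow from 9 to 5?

shortest-cost path #1: 9→7→2→5 push 5 @ unit cost 20 (adds 100)
shortest-cost path #2: 9→3→2→5 push 16 @ unit cost 21 (adds 336)
shortest-cost path #3: 9→7→1→2→5 push 1 @ unit cost 23 (adds 23)
shortest-cost path #4: 9→10→6→5 push 6 @ unit cost 24 (adds 144)
shortest-cost path #5: 9→10→2→5 push 2 @ unit cost 25 (adds 50)
shortest-cost path #6: 9→10→6→4→5 push 2 @ unit cost 27 (adds 54)
shortest-cost path #7: 9→10→2→1→6→4→5 push 1 @ unit cost 34 (adds 34)
shortest-cost path #8: 9→10→3→2→6→4→5 push 4 @ unit cost 42 (adds 168)
total cost = 909

Minimum cost for 37 units: 909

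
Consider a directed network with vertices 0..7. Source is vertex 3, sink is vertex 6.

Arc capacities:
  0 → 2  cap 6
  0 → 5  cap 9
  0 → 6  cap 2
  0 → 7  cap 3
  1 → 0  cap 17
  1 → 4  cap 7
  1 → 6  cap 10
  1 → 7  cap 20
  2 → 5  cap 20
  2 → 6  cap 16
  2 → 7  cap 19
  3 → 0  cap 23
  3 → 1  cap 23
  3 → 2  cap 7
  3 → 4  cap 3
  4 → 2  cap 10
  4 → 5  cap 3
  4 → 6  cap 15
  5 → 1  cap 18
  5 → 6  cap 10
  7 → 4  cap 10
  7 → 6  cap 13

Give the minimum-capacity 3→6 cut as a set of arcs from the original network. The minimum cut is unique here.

Min-cut arcs: {(0,2), (0,5), (0,6), (0,7), (3,1), (3,2), (3,4)} (total capacity 53)

augment #1: 3→0→6 push 2
augment #2: 3→1→6 push 10
augment #3: 3→2→6 push 7
augment #4: 3→4→6 push 3
augment #5: 3→0→2→6 push 6
augment #6: 3→0→5→6 push 9
augment #7: 3→0→7→6 push 3
augment #8: 3→1→4→6 push 7
augment #9: 3→1→7→6 push 6
max flow = 53; residual-reachable set from 3 gives S-side
cut edges (S→T): {(0,2), (0,5), (0,6), (0,7), (3,1), (3,2), (3,4)} total cap 53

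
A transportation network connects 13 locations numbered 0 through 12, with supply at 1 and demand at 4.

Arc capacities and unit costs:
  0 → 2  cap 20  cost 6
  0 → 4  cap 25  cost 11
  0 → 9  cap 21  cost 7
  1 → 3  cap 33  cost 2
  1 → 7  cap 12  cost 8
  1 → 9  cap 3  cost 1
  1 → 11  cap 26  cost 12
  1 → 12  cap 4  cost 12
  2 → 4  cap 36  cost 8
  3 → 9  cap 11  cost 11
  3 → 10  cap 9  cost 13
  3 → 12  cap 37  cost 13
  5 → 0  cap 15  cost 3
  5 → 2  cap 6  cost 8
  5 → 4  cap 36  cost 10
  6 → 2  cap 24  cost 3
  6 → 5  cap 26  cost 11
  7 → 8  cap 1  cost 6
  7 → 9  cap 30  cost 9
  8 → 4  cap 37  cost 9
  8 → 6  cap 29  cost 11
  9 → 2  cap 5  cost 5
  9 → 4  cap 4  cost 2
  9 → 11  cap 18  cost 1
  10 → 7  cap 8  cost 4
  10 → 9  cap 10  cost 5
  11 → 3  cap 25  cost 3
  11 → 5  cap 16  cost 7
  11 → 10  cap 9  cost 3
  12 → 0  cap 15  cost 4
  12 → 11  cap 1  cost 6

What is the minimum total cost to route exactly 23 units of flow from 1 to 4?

Minimum cost for 23 units: 546

shortest-cost path #1: 1→9→4 push 3 @ unit cost 3 (adds 9)
shortest-cost path #2: 1→3→9→4 push 1 @ unit cost 15 (adds 15)
shortest-cost path #3: 1→7→8→4 push 1 @ unit cost 23 (adds 23)
shortest-cost path #4: 1→3→9→2→4 push 5 @ unit cost 26 (adds 130)
shortest-cost path #5: 1→12→0→4 push 4 @ unit cost 27 (adds 108)
shortest-cost path #6: 1→11→5→4 push 9 @ unit cost 29 (adds 261)
total cost = 546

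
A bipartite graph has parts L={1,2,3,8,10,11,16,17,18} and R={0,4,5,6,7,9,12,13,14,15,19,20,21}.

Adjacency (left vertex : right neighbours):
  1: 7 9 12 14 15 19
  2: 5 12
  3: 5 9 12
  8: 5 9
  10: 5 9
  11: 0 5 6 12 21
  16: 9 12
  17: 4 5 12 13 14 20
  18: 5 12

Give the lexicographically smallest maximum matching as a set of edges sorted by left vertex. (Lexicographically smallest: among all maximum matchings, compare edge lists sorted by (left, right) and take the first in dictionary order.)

|M| = 6 (so the lex-smallest maximum matching has 6 edges)
process left vertices in ascending order; for each, take the smallest-labelled available neighbour that still permits 6 edges overall, or leave it unmatched if none does
lex-smallest matching: {1-7, 2-5, 3-9, 11-0, 16-12, 17-4}

Lex-smallest maximum matching: {(1,7), (2,5), (3,9), (11,0), (16,12), (17,4)}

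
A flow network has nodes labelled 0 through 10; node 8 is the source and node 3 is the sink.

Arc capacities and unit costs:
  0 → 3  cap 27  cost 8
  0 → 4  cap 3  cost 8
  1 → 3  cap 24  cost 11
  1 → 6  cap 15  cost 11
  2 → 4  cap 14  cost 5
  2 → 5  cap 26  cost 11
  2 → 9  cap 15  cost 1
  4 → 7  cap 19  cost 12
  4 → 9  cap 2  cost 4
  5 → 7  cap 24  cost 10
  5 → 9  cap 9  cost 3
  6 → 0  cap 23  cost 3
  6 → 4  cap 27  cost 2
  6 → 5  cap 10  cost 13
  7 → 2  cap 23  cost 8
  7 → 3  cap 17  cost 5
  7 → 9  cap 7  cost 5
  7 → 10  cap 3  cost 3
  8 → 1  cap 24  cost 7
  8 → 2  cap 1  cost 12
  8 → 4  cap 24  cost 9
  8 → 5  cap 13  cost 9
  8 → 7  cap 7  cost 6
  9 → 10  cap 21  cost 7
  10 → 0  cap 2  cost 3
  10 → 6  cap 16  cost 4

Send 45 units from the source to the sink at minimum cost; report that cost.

shortest-cost path #1: 8→7→3 push 7 @ unit cost 11 (adds 77)
shortest-cost path #2: 8→1→3 push 24 @ unit cost 18 (adds 432)
shortest-cost path #3: 8→5→7→3 push 10 @ unit cost 24 (adds 240)
shortest-cost path #4: 8→5→9→10→0→3 push 2 @ unit cost 30 (adds 60)
shortest-cost path #5: 8→5→9→10→6→0→3 push 1 @ unit cost 34 (adds 34)
shortest-cost path #6: 8→2→9→10→6→0→3 push 1 @ unit cost 35 (adds 35)
total cost = 878

Minimum cost for 45 units: 878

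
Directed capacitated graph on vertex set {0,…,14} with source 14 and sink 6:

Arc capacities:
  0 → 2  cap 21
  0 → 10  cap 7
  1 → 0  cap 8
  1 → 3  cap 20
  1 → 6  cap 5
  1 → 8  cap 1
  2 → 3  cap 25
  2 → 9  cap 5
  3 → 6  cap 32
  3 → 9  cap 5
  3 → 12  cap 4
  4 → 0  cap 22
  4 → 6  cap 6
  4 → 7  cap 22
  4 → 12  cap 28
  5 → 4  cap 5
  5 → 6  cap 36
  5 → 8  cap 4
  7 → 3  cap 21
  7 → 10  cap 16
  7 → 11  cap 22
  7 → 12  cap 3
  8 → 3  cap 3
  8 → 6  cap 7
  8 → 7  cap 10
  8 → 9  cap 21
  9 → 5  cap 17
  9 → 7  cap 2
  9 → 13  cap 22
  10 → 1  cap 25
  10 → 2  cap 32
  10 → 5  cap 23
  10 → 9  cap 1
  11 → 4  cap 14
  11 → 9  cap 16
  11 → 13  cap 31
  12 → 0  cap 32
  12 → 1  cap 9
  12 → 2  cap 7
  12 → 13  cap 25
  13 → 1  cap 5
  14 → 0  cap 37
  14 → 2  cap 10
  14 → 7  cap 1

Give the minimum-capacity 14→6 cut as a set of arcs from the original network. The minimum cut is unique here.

Min-cut arcs: {(0,10), (2,3), (2,9), (14,7)} (total capacity 38)

augment #1: 14→2→3→6 push 10
augment #2: 14→7→3→6 push 1
augment #3: 14→0→2→3→6 push 15
augment #4: 14→0→10→1→6 push 5
augment #5: 14→0→10→5→6 push 2
augment #6: 14→0→2→9→5→6 push 5
max flow = 38; residual-reachable set from 14 gives S-side
cut edges (S→T): {(0,10), (2,3), (2,9), (14,7)} total cap 38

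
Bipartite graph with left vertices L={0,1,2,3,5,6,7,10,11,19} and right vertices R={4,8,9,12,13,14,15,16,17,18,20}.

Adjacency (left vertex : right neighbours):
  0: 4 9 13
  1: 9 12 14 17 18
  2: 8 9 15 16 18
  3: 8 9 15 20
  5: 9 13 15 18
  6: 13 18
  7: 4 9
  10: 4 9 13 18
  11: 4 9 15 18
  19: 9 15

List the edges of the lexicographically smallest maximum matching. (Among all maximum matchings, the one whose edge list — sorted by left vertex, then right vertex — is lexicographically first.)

|M| = 8 (so the lex-smallest maximum matching has 8 edges)
process left vertices in ascending order; for each, take the smallest-labelled available neighbour that still permits 8 edges overall, or leave it unmatched if none does
lex-smallest matching: {0-4, 1-12, 2-8, 3-20, 5-9, 6-13, 10-18, 11-15}

Lex-smallest maximum matching: {(0,4), (1,12), (2,8), (3,20), (5,9), (6,13), (10,18), (11,15)}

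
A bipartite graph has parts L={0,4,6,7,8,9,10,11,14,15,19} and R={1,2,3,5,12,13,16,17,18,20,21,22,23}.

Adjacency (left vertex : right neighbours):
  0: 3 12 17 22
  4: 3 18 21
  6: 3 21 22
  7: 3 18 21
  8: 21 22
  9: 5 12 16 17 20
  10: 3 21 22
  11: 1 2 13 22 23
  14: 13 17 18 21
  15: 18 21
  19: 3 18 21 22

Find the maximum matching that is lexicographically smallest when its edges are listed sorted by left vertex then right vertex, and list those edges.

Lex-smallest maximum matching: {(0,12), (4,3), (6,21), (7,18), (8,22), (9,5), (11,1), (14,13)}

|M| = 8 (so the lex-smallest maximum matching has 8 edges)
process left vertices in ascending order; for each, take the smallest-labelled available neighbour that still permits 8 edges overall, or leave it unmatched if none does
lex-smallest matching: {0-12, 4-3, 6-21, 7-18, 8-22, 9-5, 11-1, 14-13}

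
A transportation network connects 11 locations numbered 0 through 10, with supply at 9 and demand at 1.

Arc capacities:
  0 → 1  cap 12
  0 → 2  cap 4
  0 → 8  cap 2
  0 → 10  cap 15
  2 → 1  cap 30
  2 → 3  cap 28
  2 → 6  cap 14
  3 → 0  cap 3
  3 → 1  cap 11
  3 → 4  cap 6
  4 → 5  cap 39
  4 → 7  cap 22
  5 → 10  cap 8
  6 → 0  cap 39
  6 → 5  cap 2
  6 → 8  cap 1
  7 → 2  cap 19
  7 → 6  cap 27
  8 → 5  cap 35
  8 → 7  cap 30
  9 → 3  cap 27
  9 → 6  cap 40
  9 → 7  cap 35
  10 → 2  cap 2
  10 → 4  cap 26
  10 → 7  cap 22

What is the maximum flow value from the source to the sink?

augment #1: 9→3→1 bottleneck 11, total now 11
augment #2: 9→3→0→1 bottleneck 3, total now 14
augment #3: 9→6→0→1 bottleneck 9, total now 23
augment #4: 9→7→2→1 bottleneck 19, total now 42
augment #5: 9→6→0→2→1 bottleneck 4, total now 46
augment #6: 9→6→0→10→2→1 bottleneck 2, total now 48

Maximum flow value: 48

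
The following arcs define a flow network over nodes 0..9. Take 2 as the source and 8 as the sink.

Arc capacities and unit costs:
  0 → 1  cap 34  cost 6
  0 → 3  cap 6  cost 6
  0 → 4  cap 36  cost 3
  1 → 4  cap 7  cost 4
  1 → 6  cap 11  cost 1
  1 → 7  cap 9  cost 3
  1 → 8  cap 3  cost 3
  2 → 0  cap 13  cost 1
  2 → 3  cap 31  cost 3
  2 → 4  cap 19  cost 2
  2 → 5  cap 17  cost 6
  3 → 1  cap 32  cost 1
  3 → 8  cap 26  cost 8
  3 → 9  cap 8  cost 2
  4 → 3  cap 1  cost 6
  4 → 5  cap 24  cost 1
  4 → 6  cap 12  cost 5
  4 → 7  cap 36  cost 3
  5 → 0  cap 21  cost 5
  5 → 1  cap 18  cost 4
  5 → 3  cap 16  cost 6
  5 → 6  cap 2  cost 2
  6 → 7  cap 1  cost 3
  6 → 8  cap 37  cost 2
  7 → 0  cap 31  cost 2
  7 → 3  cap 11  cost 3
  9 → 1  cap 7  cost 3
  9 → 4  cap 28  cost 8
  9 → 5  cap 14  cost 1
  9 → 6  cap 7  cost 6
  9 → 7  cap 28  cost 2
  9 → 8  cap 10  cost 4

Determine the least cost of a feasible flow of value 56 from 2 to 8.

shortest-cost path #1: 2→4→5→6→8 push 2 @ unit cost 7 (adds 14)
shortest-cost path #2: 2→3→1→8 push 3 @ unit cost 7 (adds 21)
shortest-cost path #3: 2→3→1→6→8 push 11 @ unit cost 7 (adds 77)
shortest-cost path #4: 2→4→6→8 push 12 @ unit cost 9 (adds 108)
shortest-cost path #5: 2→3→9→8 push 8 @ unit cost 9 (adds 72)
shortest-cost path #6: 2→3→8 push 9 @ unit cost 11 (adds 99)
shortest-cost path #7: 2→4→5→1→3→8 push 5 @ unit cost 14 (adds 70)
shortest-cost path #8: 2→0→1→3→8 push 6 @ unit cost 14 (adds 84)
total cost = 545

Minimum cost for 56 units: 545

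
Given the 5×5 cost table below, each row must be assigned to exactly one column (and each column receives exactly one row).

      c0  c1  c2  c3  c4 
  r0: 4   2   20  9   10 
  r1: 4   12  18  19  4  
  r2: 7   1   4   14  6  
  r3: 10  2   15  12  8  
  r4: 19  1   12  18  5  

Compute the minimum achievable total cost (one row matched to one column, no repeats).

optimal assignment: row0→col3 (cost 9), row1→col0 (cost 4), row2→col2 (cost 4), row3→col1 (cost 2), row4→col4 (cost 5)
total = 9 + 4 + 4 + 2 + 5 = 24

Minimum assignment cost: 24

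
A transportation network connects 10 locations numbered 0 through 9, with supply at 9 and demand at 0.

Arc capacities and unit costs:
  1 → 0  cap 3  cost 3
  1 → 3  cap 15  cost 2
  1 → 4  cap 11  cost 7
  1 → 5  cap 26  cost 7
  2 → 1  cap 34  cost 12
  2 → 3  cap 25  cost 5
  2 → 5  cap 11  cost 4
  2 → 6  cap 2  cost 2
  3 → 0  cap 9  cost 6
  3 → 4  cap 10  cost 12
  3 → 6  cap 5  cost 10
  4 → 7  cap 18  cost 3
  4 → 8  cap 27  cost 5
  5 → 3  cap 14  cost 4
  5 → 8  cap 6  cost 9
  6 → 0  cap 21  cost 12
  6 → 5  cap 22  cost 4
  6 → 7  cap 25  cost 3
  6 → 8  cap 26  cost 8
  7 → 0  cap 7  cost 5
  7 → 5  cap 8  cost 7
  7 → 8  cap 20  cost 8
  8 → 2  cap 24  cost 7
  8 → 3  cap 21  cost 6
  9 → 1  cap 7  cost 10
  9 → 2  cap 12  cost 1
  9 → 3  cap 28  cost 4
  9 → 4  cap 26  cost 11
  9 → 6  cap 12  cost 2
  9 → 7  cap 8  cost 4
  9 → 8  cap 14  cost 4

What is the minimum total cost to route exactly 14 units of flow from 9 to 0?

shortest-cost path #1: 9→7→0 push 7 @ unit cost 9 (adds 63)
shortest-cost path #2: 9→3→0 push 7 @ unit cost 10 (adds 70)
total cost = 133

Minimum cost for 14 units: 133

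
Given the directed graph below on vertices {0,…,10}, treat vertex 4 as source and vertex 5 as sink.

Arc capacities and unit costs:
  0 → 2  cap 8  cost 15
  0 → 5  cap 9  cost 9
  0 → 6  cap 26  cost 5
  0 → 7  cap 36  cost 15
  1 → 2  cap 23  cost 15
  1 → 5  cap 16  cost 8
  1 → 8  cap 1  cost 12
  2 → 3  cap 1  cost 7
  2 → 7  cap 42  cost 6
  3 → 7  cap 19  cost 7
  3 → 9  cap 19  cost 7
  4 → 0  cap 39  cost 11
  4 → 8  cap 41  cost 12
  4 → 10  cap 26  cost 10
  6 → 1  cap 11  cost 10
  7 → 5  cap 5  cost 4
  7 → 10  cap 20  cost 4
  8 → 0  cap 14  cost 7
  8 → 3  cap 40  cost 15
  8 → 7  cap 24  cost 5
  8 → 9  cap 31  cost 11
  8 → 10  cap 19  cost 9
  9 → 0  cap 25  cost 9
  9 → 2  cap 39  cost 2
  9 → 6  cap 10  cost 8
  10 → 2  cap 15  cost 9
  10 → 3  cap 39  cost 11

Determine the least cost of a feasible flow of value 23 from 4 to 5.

Minimum cost for 23 units: 591

shortest-cost path #1: 4→0→5 push 9 @ unit cost 20 (adds 180)
shortest-cost path #2: 4→8→7→5 push 5 @ unit cost 21 (adds 105)
shortest-cost path #3: 4→0→6→1→5 push 9 @ unit cost 34 (adds 306)
total cost = 591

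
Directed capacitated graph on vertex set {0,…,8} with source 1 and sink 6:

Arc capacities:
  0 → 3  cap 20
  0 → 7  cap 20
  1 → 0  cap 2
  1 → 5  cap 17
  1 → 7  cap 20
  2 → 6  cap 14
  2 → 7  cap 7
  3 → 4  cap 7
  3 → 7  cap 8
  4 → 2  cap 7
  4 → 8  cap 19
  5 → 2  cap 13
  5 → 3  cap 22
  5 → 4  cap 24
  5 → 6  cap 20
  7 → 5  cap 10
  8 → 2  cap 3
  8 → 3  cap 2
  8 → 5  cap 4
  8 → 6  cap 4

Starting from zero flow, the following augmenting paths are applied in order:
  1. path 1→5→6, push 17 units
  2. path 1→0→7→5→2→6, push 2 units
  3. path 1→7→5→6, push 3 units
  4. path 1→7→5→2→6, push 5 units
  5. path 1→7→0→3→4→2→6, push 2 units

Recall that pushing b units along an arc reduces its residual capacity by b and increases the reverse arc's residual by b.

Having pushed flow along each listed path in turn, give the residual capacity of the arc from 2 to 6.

after path 1 (1→5→6, push 17): res(2,6)=14
after path 2 (1→0→7→5→2→6, push 2): res(2,6)=12
after path 3 (1→7→5→6, push 3): res(2,6)=12
after path 4 (1→7→5→2→6, push 5): res(2,6)=7
after path 5 (1→7→0→3→4→2→6, push 2): res(2,6)=5

Residual capacity of (2,6): 5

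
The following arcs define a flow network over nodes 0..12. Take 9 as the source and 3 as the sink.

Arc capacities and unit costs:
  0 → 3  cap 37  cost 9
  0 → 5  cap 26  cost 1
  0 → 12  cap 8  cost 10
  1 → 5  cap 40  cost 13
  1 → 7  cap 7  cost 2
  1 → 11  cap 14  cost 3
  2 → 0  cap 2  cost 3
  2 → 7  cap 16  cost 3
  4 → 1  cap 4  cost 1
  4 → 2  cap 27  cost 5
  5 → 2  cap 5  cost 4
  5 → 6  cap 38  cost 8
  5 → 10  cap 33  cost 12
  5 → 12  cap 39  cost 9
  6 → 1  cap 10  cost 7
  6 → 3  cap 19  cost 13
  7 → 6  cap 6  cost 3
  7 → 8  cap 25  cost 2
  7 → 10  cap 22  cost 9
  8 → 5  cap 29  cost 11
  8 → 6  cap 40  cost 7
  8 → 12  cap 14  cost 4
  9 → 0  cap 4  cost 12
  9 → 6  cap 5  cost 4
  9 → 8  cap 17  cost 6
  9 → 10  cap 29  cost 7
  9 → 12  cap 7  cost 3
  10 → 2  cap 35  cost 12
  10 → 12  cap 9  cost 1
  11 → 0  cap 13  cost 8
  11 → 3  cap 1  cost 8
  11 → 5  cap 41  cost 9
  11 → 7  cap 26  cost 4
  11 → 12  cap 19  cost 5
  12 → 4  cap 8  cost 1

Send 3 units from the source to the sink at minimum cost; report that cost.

Minimum cost for 3 units: 50

shortest-cost path #1: 9→12→4→1→11→3 push 1 @ unit cost 16 (adds 16)
shortest-cost path #2: 9→6→3 push 2 @ unit cost 17 (adds 34)
total cost = 50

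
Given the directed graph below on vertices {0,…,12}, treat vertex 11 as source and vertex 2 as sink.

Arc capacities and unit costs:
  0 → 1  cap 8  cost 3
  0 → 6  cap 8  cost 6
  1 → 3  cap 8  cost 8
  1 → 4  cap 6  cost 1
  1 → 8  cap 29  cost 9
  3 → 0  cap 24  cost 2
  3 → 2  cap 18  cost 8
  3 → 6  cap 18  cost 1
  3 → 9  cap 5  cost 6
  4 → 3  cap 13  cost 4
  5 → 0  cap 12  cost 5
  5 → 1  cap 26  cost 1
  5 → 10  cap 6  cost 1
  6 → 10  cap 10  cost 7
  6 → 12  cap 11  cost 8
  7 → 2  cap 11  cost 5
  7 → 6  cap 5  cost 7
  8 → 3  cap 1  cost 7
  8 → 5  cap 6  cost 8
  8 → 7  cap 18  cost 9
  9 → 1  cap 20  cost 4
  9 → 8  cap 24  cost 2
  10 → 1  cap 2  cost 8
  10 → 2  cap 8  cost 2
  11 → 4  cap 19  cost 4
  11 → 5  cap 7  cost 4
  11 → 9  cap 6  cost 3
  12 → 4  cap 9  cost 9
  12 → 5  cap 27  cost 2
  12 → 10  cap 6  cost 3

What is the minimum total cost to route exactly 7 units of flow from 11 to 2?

Minimum cost for 7 units: 58

shortest-cost path #1: 11→5→10→2 push 6 @ unit cost 7 (adds 42)
shortest-cost path #2: 11→4→3→2 push 1 @ unit cost 16 (adds 16)
total cost = 58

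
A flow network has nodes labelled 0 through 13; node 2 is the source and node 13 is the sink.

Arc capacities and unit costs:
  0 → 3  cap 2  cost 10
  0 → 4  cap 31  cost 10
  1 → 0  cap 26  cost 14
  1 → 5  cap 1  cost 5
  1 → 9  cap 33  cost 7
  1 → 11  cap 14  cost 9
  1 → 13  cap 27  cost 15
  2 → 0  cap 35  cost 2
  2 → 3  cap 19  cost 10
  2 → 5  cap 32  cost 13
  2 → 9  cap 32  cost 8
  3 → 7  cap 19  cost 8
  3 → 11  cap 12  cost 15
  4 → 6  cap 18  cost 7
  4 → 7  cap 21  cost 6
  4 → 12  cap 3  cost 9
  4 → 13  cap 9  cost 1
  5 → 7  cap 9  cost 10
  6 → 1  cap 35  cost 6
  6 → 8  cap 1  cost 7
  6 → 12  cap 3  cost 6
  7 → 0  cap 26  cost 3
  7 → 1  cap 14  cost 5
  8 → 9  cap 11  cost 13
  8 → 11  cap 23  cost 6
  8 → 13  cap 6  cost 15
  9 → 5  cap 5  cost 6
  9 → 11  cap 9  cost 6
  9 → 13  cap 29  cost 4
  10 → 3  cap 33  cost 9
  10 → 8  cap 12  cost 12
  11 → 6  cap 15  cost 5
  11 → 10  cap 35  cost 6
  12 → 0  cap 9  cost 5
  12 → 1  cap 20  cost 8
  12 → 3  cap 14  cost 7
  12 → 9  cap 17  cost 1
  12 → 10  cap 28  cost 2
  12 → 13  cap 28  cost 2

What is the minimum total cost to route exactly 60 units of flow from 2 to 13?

Minimum cost for 60 units: 1227

shortest-cost path #1: 2→9→13 push 29 @ unit cost 12 (adds 348)
shortest-cost path #2: 2→0→4→13 push 9 @ unit cost 13 (adds 117)
shortest-cost path #3: 2→0→4→12→13 push 3 @ unit cost 23 (adds 69)
shortest-cost path #4: 2→9→11→6→12→13 push 3 @ unit cost 27 (adds 81)
shortest-cost path #5: 2→3→7→1→13 push 14 @ unit cost 38 (adds 532)
shortest-cost path #6: 2→0→4→6→1→13 push 2 @ unit cost 40 (adds 80)
total cost = 1227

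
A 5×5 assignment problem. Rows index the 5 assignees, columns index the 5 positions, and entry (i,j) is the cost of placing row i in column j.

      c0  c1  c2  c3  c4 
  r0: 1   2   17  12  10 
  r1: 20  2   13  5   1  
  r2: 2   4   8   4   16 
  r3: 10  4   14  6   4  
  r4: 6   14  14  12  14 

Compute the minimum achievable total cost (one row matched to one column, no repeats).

optimal assignment: row0→col1 (cost 2), row1→col4 (cost 1), row2→col2 (cost 8), row3→col3 (cost 6), row4→col0 (cost 6)
total = 2 + 1 + 8 + 6 + 6 = 23

Minimum assignment cost: 23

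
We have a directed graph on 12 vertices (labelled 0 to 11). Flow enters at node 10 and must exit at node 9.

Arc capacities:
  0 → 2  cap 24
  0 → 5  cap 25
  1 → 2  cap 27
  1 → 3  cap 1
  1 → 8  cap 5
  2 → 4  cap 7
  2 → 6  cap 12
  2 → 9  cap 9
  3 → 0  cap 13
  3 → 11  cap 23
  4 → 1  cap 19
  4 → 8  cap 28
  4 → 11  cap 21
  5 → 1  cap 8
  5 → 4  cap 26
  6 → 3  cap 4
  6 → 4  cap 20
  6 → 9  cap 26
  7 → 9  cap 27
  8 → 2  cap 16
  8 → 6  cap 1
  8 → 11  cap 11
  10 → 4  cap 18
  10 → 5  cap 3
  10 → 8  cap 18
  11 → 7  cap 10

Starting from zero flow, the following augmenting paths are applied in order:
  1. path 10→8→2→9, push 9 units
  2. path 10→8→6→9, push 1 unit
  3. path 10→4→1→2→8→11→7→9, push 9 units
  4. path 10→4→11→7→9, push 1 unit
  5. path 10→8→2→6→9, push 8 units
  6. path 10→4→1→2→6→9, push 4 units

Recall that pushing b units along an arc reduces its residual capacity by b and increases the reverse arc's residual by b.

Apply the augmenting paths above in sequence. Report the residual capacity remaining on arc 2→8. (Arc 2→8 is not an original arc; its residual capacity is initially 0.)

after path 1 (10→8→2→9, push 9): res(2,8)=9
after path 2 (10→8→6→9, push 1): res(2,8)=9
after path 3 (10→4→1→2→8→11→7→9, push 9): res(2,8)=0
after path 4 (10→4→11→7→9, push 1): res(2,8)=0
after path 5 (10→8→2→6→9, push 8): res(2,8)=8
after path 6 (10→4→1→2→6→9, push 4): res(2,8)=8

Residual capacity of (2,8): 8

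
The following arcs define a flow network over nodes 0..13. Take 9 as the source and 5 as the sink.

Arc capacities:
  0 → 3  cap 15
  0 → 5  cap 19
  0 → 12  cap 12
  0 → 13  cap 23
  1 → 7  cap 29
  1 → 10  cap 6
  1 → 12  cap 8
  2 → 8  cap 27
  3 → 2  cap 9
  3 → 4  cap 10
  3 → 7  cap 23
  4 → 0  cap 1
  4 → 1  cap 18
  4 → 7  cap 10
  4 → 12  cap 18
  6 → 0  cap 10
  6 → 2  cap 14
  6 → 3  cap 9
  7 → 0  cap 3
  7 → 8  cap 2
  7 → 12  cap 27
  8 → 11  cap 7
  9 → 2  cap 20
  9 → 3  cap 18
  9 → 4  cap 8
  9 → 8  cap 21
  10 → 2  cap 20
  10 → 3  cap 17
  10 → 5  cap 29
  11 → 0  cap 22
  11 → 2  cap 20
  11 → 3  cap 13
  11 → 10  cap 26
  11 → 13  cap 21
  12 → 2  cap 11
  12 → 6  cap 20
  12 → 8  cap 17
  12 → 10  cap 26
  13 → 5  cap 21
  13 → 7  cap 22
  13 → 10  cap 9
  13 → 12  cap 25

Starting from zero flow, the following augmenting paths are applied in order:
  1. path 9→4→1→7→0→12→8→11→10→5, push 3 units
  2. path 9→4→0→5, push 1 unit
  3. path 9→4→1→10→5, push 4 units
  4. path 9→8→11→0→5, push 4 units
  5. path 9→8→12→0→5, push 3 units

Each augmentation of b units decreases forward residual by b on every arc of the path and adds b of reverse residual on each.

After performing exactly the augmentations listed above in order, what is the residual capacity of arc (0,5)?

Residual capacity of (0,5): 11

after path 1 (9→4→1→7→0→12→8→11→10→5, push 3): res(0,5)=19
after path 2 (9→4→0→5, push 1): res(0,5)=18
after path 3 (9→4→1→10→5, push 4): res(0,5)=18
after path 4 (9→8→11→0→5, push 4): res(0,5)=14
after path 5 (9→8→12→0→5, push 3): res(0,5)=11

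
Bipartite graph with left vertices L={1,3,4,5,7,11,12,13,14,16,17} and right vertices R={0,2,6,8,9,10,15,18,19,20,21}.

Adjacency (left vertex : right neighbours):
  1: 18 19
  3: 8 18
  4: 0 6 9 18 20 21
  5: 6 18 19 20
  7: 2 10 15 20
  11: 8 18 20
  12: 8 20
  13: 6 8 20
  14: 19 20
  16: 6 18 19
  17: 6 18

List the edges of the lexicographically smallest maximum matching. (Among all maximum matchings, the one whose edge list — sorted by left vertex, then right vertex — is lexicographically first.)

|M| = 7 (so the lex-smallest maximum matching has 7 edges)
process left vertices in ascending order; for each, take the smallest-labelled available neighbour that still permits 7 edges overall, or leave it unmatched if none does
lex-smallest matching: {1-18, 3-8, 4-0, 5-6, 7-2, 11-20, 14-19}

Lex-smallest maximum matching: {(1,18), (3,8), (4,0), (5,6), (7,2), (11,20), (14,19)}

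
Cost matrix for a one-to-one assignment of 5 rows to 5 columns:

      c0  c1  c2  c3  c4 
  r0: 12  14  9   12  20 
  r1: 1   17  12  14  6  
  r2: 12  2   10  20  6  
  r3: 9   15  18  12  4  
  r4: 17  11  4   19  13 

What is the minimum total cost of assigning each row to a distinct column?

optimal assignment: row0→col3 (cost 12), row1→col0 (cost 1), row2→col1 (cost 2), row3→col4 (cost 4), row4→col2 (cost 4)
total = 12 + 1 + 2 + 4 + 4 = 23

Minimum assignment cost: 23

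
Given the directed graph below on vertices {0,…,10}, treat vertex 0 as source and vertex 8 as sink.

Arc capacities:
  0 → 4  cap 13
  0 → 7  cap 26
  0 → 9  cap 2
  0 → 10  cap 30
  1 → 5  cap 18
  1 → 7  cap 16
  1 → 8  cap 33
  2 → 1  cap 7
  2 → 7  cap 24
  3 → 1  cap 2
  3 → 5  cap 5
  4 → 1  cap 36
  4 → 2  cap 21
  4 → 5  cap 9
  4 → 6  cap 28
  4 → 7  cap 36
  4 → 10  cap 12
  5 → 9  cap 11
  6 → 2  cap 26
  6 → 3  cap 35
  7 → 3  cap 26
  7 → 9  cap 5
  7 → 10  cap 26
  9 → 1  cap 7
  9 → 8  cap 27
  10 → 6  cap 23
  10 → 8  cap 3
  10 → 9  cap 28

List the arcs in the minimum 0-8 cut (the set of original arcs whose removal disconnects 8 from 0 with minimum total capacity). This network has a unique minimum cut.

Min-cut arcs: {(0,4), (2,1), (3,1), (9,1), (9,8), (10,8)} (total capacity 59)

augment #1: 0→9→8 push 2
augment #2: 0→10→8 push 3
augment #3: 0→4→1→8 push 13
augment #4: 0→7→9→8 push 5
augment #5: 0→10→9→8 push 20
augment #6: 0→7→3→1→8 push 2
augment #7: 0→10→9→1→8 push 7
augment #8: 0→7→10→6→2→1→8 push 7
max flow = 59; residual-reachable set from 0 gives S-side
cut edges (S→T): {(0,4), (2,1), (3,1), (9,1), (9,8), (10,8)} total cap 59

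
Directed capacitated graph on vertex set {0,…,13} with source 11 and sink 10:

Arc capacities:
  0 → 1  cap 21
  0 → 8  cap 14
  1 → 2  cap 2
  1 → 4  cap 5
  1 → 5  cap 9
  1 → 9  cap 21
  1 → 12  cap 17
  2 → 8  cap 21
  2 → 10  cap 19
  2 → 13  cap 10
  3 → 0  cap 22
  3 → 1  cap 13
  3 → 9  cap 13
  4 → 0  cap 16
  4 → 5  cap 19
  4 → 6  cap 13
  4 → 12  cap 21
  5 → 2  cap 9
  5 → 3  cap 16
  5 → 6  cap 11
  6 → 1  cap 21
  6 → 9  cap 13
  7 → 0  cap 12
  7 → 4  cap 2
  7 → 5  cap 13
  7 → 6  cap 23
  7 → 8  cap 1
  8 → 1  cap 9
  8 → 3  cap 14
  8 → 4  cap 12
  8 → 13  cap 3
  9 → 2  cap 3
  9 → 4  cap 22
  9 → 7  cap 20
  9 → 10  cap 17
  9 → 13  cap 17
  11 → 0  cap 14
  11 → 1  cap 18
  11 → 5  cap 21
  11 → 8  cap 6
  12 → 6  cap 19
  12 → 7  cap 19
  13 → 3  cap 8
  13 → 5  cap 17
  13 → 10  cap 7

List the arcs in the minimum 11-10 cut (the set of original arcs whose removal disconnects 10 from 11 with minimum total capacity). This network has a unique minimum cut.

augment #1: 11→1→2→10 push 2
augment #2: 11→1→9→10 push 16
augment #3: 11→5→2→10 push 9
augment #4: 11→8→13→10 push 3
augment #5: 11→0→1→9→10 push 1
augment #6: 11→0→1→9→2→10 push 3
augment #7: 11→0→1→9→13→10 push 1
augment #8: 11→5→3→9→13→10 push 3
max flow = 38; residual-reachable set from 11 gives S-side
cut edges (S→T): {(1,2), (5,2), (9,2), (9,10), (13,10)} total cap 38

Min-cut arcs: {(1,2), (5,2), (9,2), (9,10), (13,10)} (total capacity 38)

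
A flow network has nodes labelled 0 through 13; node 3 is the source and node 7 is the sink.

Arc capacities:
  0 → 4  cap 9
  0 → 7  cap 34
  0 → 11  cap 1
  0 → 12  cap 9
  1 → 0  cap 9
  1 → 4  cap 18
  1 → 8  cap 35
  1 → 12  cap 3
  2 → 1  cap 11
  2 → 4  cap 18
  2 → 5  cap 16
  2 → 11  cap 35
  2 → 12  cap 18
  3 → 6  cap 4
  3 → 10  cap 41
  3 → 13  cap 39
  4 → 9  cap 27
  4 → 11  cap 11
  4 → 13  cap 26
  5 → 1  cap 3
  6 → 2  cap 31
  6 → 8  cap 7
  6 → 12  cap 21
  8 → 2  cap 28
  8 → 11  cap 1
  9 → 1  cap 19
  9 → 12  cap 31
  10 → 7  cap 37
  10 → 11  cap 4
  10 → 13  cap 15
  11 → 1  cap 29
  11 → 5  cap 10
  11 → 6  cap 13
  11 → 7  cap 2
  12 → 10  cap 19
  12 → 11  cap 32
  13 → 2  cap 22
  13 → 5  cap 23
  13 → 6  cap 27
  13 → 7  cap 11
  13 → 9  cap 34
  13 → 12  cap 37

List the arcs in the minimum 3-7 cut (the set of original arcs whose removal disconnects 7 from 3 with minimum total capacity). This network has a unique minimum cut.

Min-cut arcs: {(1,0), (10,7), (11,7), (13,7)} (total capacity 59)

augment #1: 3→10→7 push 37
augment #2: 3→13→7 push 11
augment #3: 3→10→11→7 push 2
augment #4: 3→6→2→1→0→7 push 4
augment #5: 3→10→11→1→0→7 push 2
augment #6: 3→13→2→1→0→7 push 3
max flow = 59; residual-reachable set from 3 gives S-side
cut edges (S→T): {(1,0), (10,7), (11,7), (13,7)} total cap 59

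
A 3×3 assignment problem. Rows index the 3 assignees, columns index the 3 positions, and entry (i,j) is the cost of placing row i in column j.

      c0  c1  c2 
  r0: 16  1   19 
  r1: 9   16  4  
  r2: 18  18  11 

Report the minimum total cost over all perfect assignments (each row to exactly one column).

optimal assignment: row0→col1 (cost 1), row1→col0 (cost 9), row2→col2 (cost 11)
total = 1 + 9 + 11 = 21

Minimum assignment cost: 21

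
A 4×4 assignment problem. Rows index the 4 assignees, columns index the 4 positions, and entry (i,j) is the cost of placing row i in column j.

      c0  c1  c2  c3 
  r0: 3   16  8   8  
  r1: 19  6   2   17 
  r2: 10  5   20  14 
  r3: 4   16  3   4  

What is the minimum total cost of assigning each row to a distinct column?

Minimum assignment cost: 14

optimal assignment: row0→col0 (cost 3), row1→col2 (cost 2), row2→col1 (cost 5), row3→col3 (cost 4)
total = 3 + 2 + 5 + 4 = 14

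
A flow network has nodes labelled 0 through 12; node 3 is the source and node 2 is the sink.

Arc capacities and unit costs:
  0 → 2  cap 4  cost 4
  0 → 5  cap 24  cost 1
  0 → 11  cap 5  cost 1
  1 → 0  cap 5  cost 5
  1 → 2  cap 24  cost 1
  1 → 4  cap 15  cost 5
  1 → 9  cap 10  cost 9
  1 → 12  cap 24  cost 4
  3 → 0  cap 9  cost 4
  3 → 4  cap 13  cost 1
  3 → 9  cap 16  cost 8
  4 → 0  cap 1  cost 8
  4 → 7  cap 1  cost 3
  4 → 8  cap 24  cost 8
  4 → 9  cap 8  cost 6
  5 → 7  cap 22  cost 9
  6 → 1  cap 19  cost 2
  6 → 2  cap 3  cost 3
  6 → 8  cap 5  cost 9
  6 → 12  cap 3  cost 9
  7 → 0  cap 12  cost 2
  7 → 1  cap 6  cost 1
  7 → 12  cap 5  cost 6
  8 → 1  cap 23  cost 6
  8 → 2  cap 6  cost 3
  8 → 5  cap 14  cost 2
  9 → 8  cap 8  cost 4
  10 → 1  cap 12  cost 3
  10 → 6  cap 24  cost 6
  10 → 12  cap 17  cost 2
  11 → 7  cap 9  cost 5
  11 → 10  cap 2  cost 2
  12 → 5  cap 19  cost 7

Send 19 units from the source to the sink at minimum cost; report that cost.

Minimum cost for 19 units: 216

shortest-cost path #1: 3→4→7→1→2 push 1 @ unit cost 6 (adds 6)
shortest-cost path #2: 3→0→2 push 4 @ unit cost 8 (adds 32)
shortest-cost path #3: 3→0→11→10→1→2 push 2 @ unit cost 11 (adds 22)
shortest-cost path #4: 3→4→8→2 push 6 @ unit cost 12 (adds 72)
shortest-cost path #5: 3→0→11→7→1→2 push 3 @ unit cost 12 (adds 36)
shortest-cost path #6: 3→4→8→1→2 push 3 @ unit cost 16 (adds 48)
total cost = 216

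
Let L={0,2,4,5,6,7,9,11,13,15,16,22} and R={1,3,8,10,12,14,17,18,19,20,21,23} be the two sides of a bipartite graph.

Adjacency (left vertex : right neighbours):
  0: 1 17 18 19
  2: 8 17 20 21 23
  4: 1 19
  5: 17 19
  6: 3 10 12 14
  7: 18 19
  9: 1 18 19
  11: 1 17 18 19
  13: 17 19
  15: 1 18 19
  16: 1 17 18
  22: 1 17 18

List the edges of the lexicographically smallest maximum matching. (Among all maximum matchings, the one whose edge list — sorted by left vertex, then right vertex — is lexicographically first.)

|M| = 6 (so the lex-smallest maximum matching has 6 edges)
process left vertices in ascending order; for each, take the smallest-labelled available neighbour that still permits 6 edges overall, or leave it unmatched if none does
lex-smallest matching: {0-1, 2-8, 4-19, 5-17, 6-3, 7-18}

Lex-smallest maximum matching: {(0,1), (2,8), (4,19), (5,17), (6,3), (7,18)}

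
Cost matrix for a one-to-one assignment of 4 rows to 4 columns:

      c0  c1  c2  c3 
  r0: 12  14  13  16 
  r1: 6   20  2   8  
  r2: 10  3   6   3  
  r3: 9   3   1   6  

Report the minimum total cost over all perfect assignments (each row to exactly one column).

Minimum assignment cost: 20

optimal assignment: row0→col0 (cost 12), row1→col2 (cost 2), row2→col3 (cost 3), row3→col1 (cost 3)
total = 12 + 2 + 3 + 3 = 20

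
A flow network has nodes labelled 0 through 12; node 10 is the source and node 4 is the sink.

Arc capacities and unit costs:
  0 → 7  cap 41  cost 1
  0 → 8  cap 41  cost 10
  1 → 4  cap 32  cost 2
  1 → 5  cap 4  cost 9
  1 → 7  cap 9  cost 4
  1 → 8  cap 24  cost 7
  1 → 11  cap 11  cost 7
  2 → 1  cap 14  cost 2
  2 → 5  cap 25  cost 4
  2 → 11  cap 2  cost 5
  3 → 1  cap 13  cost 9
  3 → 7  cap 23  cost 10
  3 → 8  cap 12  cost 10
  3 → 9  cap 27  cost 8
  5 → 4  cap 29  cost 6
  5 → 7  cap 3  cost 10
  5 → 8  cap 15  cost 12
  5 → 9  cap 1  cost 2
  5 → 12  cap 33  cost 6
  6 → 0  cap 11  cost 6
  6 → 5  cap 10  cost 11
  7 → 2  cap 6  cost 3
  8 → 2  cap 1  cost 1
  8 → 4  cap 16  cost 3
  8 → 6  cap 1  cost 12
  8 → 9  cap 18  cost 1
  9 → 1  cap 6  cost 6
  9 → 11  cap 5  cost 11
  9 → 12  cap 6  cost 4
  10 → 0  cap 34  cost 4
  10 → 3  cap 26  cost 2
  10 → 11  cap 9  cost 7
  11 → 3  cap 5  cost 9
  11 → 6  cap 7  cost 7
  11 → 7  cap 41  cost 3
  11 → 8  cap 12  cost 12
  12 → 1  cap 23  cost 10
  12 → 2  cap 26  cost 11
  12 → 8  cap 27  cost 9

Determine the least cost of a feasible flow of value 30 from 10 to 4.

shortest-cost path #1: 10→0→7→2→1→4 push 6 @ unit cost 12 (adds 72)
shortest-cost path #2: 10→3→1→4 push 13 @ unit cost 13 (adds 169)
shortest-cost path #3: 10→3→8→4 push 11 @ unit cost 15 (adds 165)
total cost = 406

Minimum cost for 30 units: 406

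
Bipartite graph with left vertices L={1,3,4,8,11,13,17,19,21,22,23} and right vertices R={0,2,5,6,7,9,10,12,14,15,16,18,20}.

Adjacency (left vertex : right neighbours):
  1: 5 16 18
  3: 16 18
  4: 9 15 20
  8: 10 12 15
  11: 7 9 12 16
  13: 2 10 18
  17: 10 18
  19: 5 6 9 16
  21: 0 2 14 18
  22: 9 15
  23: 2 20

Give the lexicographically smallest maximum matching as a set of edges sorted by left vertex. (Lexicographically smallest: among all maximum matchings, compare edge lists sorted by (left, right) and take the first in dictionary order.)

|M| = 11 (so the lex-smallest maximum matching has 11 edges)
process left vertices in ascending order; for each, take the smallest-labelled available neighbour that still permits 11 edges overall, or leave it unmatched if none does
lex-smallest matching: {1-5, 3-16, 4-9, 8-10, 11-7, 13-2, 17-18, 19-6, 21-0, 22-15, 23-20}

Lex-smallest maximum matching: {(1,5), (3,16), (4,9), (8,10), (11,7), (13,2), (17,18), (19,6), (21,0), (22,15), (23,20)}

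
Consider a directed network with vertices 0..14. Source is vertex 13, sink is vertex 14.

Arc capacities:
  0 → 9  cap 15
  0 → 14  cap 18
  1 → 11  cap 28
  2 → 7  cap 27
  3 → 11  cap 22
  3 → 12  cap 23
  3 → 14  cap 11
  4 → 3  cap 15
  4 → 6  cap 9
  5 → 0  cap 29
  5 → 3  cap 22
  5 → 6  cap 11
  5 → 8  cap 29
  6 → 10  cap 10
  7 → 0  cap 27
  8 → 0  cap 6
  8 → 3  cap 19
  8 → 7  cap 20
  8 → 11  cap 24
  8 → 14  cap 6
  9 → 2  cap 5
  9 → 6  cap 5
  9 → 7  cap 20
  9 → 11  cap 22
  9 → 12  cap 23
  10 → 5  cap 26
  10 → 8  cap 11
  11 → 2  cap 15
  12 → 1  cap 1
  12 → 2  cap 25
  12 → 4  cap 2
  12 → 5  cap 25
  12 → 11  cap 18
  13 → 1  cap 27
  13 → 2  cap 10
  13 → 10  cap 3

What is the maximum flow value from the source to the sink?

Maximum flow value: 28

augment #1: 13→10→8→14 bottleneck 3, total now 3
augment #2: 13→2→7→0→14 bottleneck 10, total now 13
augment #3: 13→1→11→2→7→0→14 bottleneck 8, total now 21
augment #4: 13→1→11→2→7→0→9→6→10→8→14 bottleneck 3, total now 24
augment #5: 13→1→11→2→7→0→9→12→4→3→14 bottleneck 2, total now 26
augment #6: 13→1→11→2→7→0→9→12→5→3→14 bottleneck 2, total now 28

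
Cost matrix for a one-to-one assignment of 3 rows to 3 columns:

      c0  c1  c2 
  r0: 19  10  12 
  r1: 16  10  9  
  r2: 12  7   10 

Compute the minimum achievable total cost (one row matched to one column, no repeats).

Minimum assignment cost: 31

optimal assignment: row0→col1 (cost 10), row1→col2 (cost 9), row2→col0 (cost 12)
total = 10 + 9 + 12 = 31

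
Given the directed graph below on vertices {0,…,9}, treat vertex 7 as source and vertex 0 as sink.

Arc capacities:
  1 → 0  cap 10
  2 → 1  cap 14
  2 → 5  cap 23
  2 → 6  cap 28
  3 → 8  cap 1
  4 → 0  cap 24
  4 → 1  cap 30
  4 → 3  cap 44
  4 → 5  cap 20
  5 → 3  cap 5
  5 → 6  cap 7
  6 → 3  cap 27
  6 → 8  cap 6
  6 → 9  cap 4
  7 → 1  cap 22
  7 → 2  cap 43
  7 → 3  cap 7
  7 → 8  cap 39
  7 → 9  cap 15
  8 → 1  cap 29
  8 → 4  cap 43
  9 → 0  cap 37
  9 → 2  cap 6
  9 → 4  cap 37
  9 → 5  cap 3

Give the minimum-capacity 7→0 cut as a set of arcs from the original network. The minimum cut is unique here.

Min-cut arcs: {(1,0), (4,0), (6,9), (7,9)} (total capacity 53)

augment #1: 7→1→0 push 10
augment #2: 7→9→0 push 15
augment #3: 7→8→4→0 push 24
augment #4: 7→2→6→9→0 push 4
max flow = 53; residual-reachable set from 7 gives S-side
cut edges (S→T): {(1,0), (4,0), (6,9), (7,9)} total cap 53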